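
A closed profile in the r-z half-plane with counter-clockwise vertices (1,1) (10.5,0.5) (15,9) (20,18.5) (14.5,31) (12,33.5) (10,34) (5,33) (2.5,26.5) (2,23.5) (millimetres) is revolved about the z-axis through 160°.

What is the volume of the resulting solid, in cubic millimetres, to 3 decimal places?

Profile (r,z), 10 vertices: (1,1) (10.5,0.5) (15,9) (20,18.5) (14.5,31) (12,33.5) (10,34) (5,33) (2.5,26.5) (2,23.5)
edge 0: (1,1)→(10.5,0.5)  cross = 1·0.5 − 10.5·1 = -10.0000; (r_i+r_j)·cross = 11.5·-10.0000 = -115.0000
edge 1: (10.5,0.5)→(15,9)  cross = 10.5·9 − 15·0.5 = 87.0000; (r_i+r_j)·cross = 25.5·87.0000 = 2218.5000
edge 2: (15,9)→(20,18.5)  cross = 15·18.5 − 20·9 = 97.5000; (r_i+r_j)·cross = 35·97.5000 = 3412.5000
edge 3: (20,18.5)→(14.5,31)  cross = 20·31 − 14.5·18.5 = 351.7500; (r_i+r_j)·cross = 34.5·351.7500 = 12135.3750
edge 4: (14.5,31)→(12,33.5)  cross = 14.5·33.5 − 12·31 = 113.7500; (r_i+r_j)·cross = 26.5·113.7500 = 3014.3750
edge 5: (12,33.5)→(10,34)  cross = 12·34 − 10·33.5 = 73.0000; (r_i+r_j)·cross = 22·73.0000 = 1606.0000
edge 6: (10,34)→(5,33)  cross = 10·33 − 5·34 = 160.0000; (r_i+r_j)·cross = 15·160.0000 = 2400.0000
edge 7: (5,33)→(2.5,26.5)  cross = 5·26.5 − 2.5·33 = 50.0000; (r_i+r_j)·cross = 7.5·50.0000 = 375.0000
edge 8: (2.5,26.5)→(2,23.5)  cross = 2.5·23.5 − 2·26.5 = 5.7500; (r_i+r_j)·cross = 4.5·5.7500 = 25.8750
edge 9: (2,23.5)→(1,1)  cross = 2·1 − 1·23.5 = -21.5000; (r_i+r_j)·cross = 3·-21.5000 = -64.5000
Σcross = 907.2500 → A = |Σcross|/2 = 453.6250 mm²
Σ(r_i+r_j)·cross = 25008.1250 → first moment M = |Σ|/6 = 4168.0208
R_c = M/A = 4168.0208/453.6250 = 9.1883 mm
θ = 160° = 2.792527 rad
V = θ·R_c·A = 2.792527·9.1883·453.6250 = 11639.310 mm³

Volume = 11639.310 mm³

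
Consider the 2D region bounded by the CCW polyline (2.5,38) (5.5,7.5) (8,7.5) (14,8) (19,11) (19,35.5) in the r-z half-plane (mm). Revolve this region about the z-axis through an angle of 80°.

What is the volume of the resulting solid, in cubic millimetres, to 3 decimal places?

Volume = 6677.106 mm³

Profile (r,z), 6 vertices: (2.5,38) (5.5,7.5) (8,7.5) (14,8) (19,11) (19,35.5)
edge 0: (2.5,38)→(5.5,7.5)  cross = 2.5·7.5 − 5.5·38 = -190.2500; (r_i+r_j)·cross = 8·-190.2500 = -1522.0000
edge 1: (5.5,7.5)→(8,7.5)  cross = 5.5·7.5 − 8·7.5 = -18.7500; (r_i+r_j)·cross = 13.5·-18.7500 = -253.1250
edge 2: (8,7.5)→(14,8)  cross = 8·8 − 14·7.5 = -41.0000; (r_i+r_j)·cross = 22·-41.0000 = -902.0000
edge 3: (14,8)→(19,11)  cross = 14·11 − 19·8 = 2.0000; (r_i+r_j)·cross = 33·2.0000 = 66.0000
edge 4: (19,11)→(19,35.5)  cross = 19·35.5 − 19·11 = 465.5000; (r_i+r_j)·cross = 38·465.5000 = 17689.0000
edge 5: (19,35.5)→(2.5,38)  cross = 19·38 − 2.5·35.5 = 633.2500; (r_i+r_j)·cross = 21.5·633.2500 = 13614.8750
Σcross = 850.7500 → A = |Σcross|/2 = 425.3750 mm²
Σ(r_i+r_j)·cross = 28692.7500 → first moment M = |Σ|/6 = 4782.1250
R_c = M/A = 4782.1250/425.3750 = 11.2421 mm
θ = 80° = 1.396263 rad
V = θ·R_c·A = 1.396263·11.2421·425.3750 = 6677.106 mm³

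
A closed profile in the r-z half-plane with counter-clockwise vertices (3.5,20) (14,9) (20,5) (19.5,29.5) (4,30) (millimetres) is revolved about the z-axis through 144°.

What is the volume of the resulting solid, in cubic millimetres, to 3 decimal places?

Volume = 9279.008 mm³

Profile (r,z), 5 vertices: (3.5,20) (14,9) (20,5) (19.5,29.5) (4,30)
edge 0: (3.5,20)→(14,9)  cross = 3.5·9 − 14·20 = -248.5000; (r_i+r_j)·cross = 17.5·-248.5000 = -4348.7500
edge 1: (14,9)→(20,5)  cross = 14·5 − 20·9 = -110.0000; (r_i+r_j)·cross = 34·-110.0000 = -3740.0000
edge 2: (20,5)→(19.5,29.5)  cross = 20·29.5 − 19.5·5 = 492.5000; (r_i+r_j)·cross = 39.5·492.5000 = 19453.7500
edge 3: (19.5,29.5)→(4,30)  cross = 19.5·30 − 4·29.5 = 467.0000; (r_i+r_j)·cross = 23.5·467.0000 = 10974.5000
edge 4: (4,30)→(3.5,20)  cross = 4·20 − 3.5·30 = -25.0000; (r_i+r_j)·cross = 7.5·-25.0000 = -187.5000
Σcross = 576.0000 → A = |Σcross|/2 = 288.0000 mm²
Σ(r_i+r_j)·cross = 22152.0000 → first moment M = |Σ|/6 = 3692.0000
R_c = M/A = 3692.0000/288.0000 = 12.8194 mm
θ = 144° = 2.513274 rad
V = θ·R_c·A = 2.513274·12.8194·288.0000 = 9279.008 mm³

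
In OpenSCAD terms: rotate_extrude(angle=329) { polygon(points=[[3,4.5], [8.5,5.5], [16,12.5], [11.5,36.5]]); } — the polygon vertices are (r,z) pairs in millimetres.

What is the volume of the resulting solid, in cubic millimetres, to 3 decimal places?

Profile (r,z), 4 vertices: (3,4.5) (8.5,5.5) (16,12.5) (11.5,36.5)
edge 0: (3,4.5)→(8.5,5.5)  cross = 3·5.5 − 8.5·4.5 = -21.7500; (r_i+r_j)·cross = 11.5·-21.7500 = -250.1250
edge 1: (8.5,5.5)→(16,12.5)  cross = 8.5·12.5 − 16·5.5 = 18.2500; (r_i+r_j)·cross = 24.5·18.2500 = 447.1250
edge 2: (16,12.5)→(11.5,36.5)  cross = 16·36.5 − 11.5·12.5 = 440.2500; (r_i+r_j)·cross = 27.5·440.2500 = 12106.8750
edge 3: (11.5,36.5)→(3,4.5)  cross = 11.5·4.5 − 3·36.5 = -57.7500; (r_i+r_j)·cross = 14.5·-57.7500 = -837.3750
Σcross = 379.0000 → A = |Σcross|/2 = 189.5000 mm²
Σ(r_i+r_j)·cross = 11466.5000 → first moment M = |Σ|/6 = 1911.0833
R_c = M/A = 1911.0833/189.5000 = 10.0849 mm
θ = 329° = 5.742133 rad
V = θ·R_c·A = 5.742133·10.0849·189.5000 = 10973.695 mm³

Volume = 10973.695 mm³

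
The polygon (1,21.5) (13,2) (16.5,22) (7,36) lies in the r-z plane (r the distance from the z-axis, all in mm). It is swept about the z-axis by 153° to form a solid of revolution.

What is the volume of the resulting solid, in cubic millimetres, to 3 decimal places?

Profile (r,z), 4 vertices: (1,21.5) (13,2) (16.5,22) (7,36)
edge 0: (1,21.5)→(13,2)  cross = 1·2 − 13·21.5 = -277.5000; (r_i+r_j)·cross = 14·-277.5000 = -3885.0000
edge 1: (13,2)→(16.5,22)  cross = 13·22 − 16.5·2 = 253.0000; (r_i+r_j)·cross = 29.5·253.0000 = 7463.5000
edge 2: (16.5,22)→(7,36)  cross = 16.5·36 − 7·22 = 440.0000; (r_i+r_j)·cross = 23.5·440.0000 = 10340.0000
edge 3: (7,36)→(1,21.5)  cross = 7·21.5 − 1·36 = 114.5000; (r_i+r_j)·cross = 8·114.5000 = 916.0000
Σcross = 530.0000 → A = |Σcross|/2 = 265.0000 mm²
Σ(r_i+r_j)·cross = 14834.5000 → first moment M = |Σ|/6 = 2472.4167
R_c = M/A = 2472.4167/265.0000 = 9.3299 mm
θ = 153° = 2.670354 rad
V = θ·R_c·A = 2.670354·9.3299·265.0000 = 6602.227 mm³

Volume = 6602.227 mm³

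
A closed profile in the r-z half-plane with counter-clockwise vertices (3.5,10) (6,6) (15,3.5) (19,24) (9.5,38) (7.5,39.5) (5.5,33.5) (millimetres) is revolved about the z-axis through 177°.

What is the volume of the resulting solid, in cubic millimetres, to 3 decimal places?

Volume = 12179.043 mm³

Profile (r,z), 7 vertices: (3.5,10) (6,6) (15,3.5) (19,24) (9.5,38) (7.5,39.5) (5.5,33.5)
edge 0: (3.5,10)→(6,6)  cross = 3.5·6 − 6·10 = -39.0000; (r_i+r_j)·cross = 9.5·-39.0000 = -370.5000
edge 1: (6,6)→(15,3.5)  cross = 6·3.5 − 15·6 = -69.0000; (r_i+r_j)·cross = 21·-69.0000 = -1449.0000
edge 2: (15,3.5)→(19,24)  cross = 15·24 − 19·3.5 = 293.5000; (r_i+r_j)·cross = 34·293.5000 = 9979.0000
edge 3: (19,24)→(9.5,38)  cross = 19·38 − 9.5·24 = 494.0000; (r_i+r_j)·cross = 28.5·494.0000 = 14079.0000
edge 4: (9.5,38)→(7.5,39.5)  cross = 9.5·39.5 − 7.5·38 = 90.2500; (r_i+r_j)·cross = 17·90.2500 = 1534.2500
edge 5: (7.5,39.5)→(5.5,33.5)  cross = 7.5·33.5 − 5.5·39.5 = 34.0000; (r_i+r_j)·cross = 13·34.0000 = 442.0000
edge 6: (5.5,33.5)→(3.5,10)  cross = 5.5·10 − 3.5·33.5 = -62.2500; (r_i+r_j)·cross = 9·-62.2500 = -560.2500
Σcross = 741.5000 → A = |Σcross|/2 = 370.7500 mm²
Σ(r_i+r_j)·cross = 23654.5000 → first moment M = |Σ|/6 = 3942.4167
R_c = M/A = 3942.4167/370.7500 = 10.6336 mm
θ = 177° = 3.089233 rad
V = θ·R_c·A = 3.089233·10.6336·370.7500 = 12179.043 mm³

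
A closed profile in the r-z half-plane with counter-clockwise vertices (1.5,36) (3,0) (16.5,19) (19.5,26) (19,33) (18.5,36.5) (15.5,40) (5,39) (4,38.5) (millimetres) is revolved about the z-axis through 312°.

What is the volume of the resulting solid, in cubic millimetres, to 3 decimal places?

Profile (r,z), 9 vertices: (1.5,36) (3,0) (16.5,19) (19.5,26) (19,33) (18.5,36.5) (15.5,40) (5,39) (4,38.5)
edge 0: (1.5,36)→(3,0)  cross = 1.5·0 − 3·36 = -108.0000; (r_i+r_j)·cross = 4.5·-108.0000 = -486.0000
edge 1: (3,0)→(16.5,19)  cross = 3·19 − 16.5·0 = 57.0000; (r_i+r_j)·cross = 19.5·57.0000 = 1111.5000
edge 2: (16.5,19)→(19.5,26)  cross = 16.5·26 − 19.5·19 = 58.5000; (r_i+r_j)·cross = 36·58.5000 = 2106.0000
edge 3: (19.5,26)→(19,33)  cross = 19.5·33 − 19·26 = 149.5000; (r_i+r_j)·cross = 38.5·149.5000 = 5755.7500
edge 4: (19,33)→(18.5,36.5)  cross = 19·36.5 − 18.5·33 = 83.0000; (r_i+r_j)·cross = 37.5·83.0000 = 3112.5000
edge 5: (18.5,36.5)→(15.5,40)  cross = 18.5·40 − 15.5·36.5 = 174.2500; (r_i+r_j)·cross = 34·174.2500 = 5924.5000
edge 6: (15.5,40)→(5,39)  cross = 15.5·39 − 5·40 = 404.5000; (r_i+r_j)·cross = 20.5·404.5000 = 8292.2500
edge 7: (5,39)→(4,38.5)  cross = 5·38.5 − 4·39 = 36.5000; (r_i+r_j)·cross = 9·36.5000 = 328.5000
edge 8: (4,38.5)→(1.5,36)  cross = 4·36 − 1.5·38.5 = 86.2500; (r_i+r_j)·cross = 5.5·86.2500 = 474.3750
Σcross = 941.5000 → A = |Σcross|/2 = 470.7500 mm²
Σ(r_i+r_j)·cross = 26619.3750 → first moment M = |Σ|/6 = 4436.5625
R_c = M/A = 4436.5625/470.7500 = 9.4245 mm
θ = 312° = 5.445427 rad
V = θ·R_c·A = 5.445427·9.4245·470.7500 = 24158.978 mm³

Volume = 24158.978 mm³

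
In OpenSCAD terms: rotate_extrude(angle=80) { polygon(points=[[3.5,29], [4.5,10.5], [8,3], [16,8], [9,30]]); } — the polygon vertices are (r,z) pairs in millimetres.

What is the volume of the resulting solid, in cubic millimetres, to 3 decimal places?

Profile (r,z), 5 vertices: (3.5,29) (4.5,10.5) (8,3) (16,8) (9,30)
edge 0: (3.5,29)→(4.5,10.5)  cross = 3.5·10.5 − 4.5·29 = -93.7500; (r_i+r_j)·cross = 8·-93.7500 = -750.0000
edge 1: (4.5,10.5)→(8,3)  cross = 4.5·3 − 8·10.5 = -70.5000; (r_i+r_j)·cross = 12.5·-70.5000 = -881.2500
edge 2: (8,3)→(16,8)  cross = 8·8 − 16·3 = 16.0000; (r_i+r_j)·cross = 24·16.0000 = 384.0000
edge 3: (16,8)→(9,30)  cross = 16·30 − 9·8 = 408.0000; (r_i+r_j)·cross = 25·408.0000 = 10200.0000
edge 4: (9,30)→(3.5,29)  cross = 9·29 − 3.5·30 = 156.0000; (r_i+r_j)·cross = 12.5·156.0000 = 1950.0000
Σcross = 415.7500 → A = |Σcross|/2 = 207.8750 mm²
Σ(r_i+r_j)·cross = 10902.7500 → first moment M = |Σ|/6 = 1817.1250
R_c = M/A = 1817.1250/207.8750 = 8.7414 mm
θ = 80° = 1.396263 rad
V = θ·R_c·A = 1.396263·8.7414·207.8750 = 2537.185 mm³

Volume = 2537.185 mm³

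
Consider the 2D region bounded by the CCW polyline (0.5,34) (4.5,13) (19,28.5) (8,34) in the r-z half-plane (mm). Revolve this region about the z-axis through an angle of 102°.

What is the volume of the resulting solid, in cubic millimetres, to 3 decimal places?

Profile (r,z), 4 vertices: (0.5,34) (4.5,13) (19,28.5) (8,34)
edge 0: (0.5,34)→(4.5,13)  cross = 0.5·13 − 4.5·34 = -146.5000; (r_i+r_j)·cross = 5·-146.5000 = -732.5000
edge 1: (4.5,13)→(19,28.5)  cross = 4.5·28.5 − 19·13 = -118.7500; (r_i+r_j)·cross = 23.5·-118.7500 = -2790.6250
edge 2: (19,28.5)→(8,34)  cross = 19·34 − 8·28.5 = 418.0000; (r_i+r_j)·cross = 27·418.0000 = 11286.0000
edge 3: (8,34)→(0.5,34)  cross = 8·34 − 0.5·34 = 255.0000; (r_i+r_j)·cross = 8.5·255.0000 = 2167.5000
Σcross = 407.7500 → A = |Σcross|/2 = 203.8750 mm²
Σ(r_i+r_j)·cross = 9930.3750 → first moment M = |Σ|/6 = 1655.0625
R_c = M/A = 1655.0625/203.8750 = 8.1180 mm
θ = 102° = 1.780236 rad
V = θ·R_c·A = 1.780236·8.1180·203.8750 = 2946.402 mm³

Volume = 2946.402 mm³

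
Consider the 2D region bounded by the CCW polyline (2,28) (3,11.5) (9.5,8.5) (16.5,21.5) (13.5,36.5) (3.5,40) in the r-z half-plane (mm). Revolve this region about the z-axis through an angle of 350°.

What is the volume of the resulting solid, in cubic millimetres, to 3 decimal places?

Volume = 17083.228 mm³

Profile (r,z), 6 vertices: (2,28) (3,11.5) (9.5,8.5) (16.5,21.5) (13.5,36.5) (3.5,40)
edge 0: (2,28)→(3,11.5)  cross = 2·11.5 − 3·28 = -61.0000; (r_i+r_j)·cross = 5·-61.0000 = -305.0000
edge 1: (3,11.5)→(9.5,8.5)  cross = 3·8.5 − 9.5·11.5 = -83.7500; (r_i+r_j)·cross = 12.5·-83.7500 = -1046.8750
edge 2: (9.5,8.5)→(16.5,21.5)  cross = 9.5·21.5 − 16.5·8.5 = 64.0000; (r_i+r_j)·cross = 26·64.0000 = 1664.0000
edge 3: (16.5,21.5)→(13.5,36.5)  cross = 16.5·36.5 − 13.5·21.5 = 312.0000; (r_i+r_j)·cross = 30·312.0000 = 9360.0000
edge 4: (13.5,36.5)→(3.5,40)  cross = 13.5·40 − 3.5·36.5 = 412.2500; (r_i+r_j)·cross = 17·412.2500 = 7008.2500
edge 5: (3.5,40)→(2,28)  cross = 3.5·28 − 2·40 = 18.0000; (r_i+r_j)·cross = 5.5·18.0000 = 99.0000
Σcross = 661.5000 → A = |Σcross|/2 = 330.7500 mm²
Σ(r_i+r_j)·cross = 16779.3750 → first moment M = |Σ|/6 = 2796.5625
R_c = M/A = 2796.5625/330.7500 = 8.4552 mm
θ = 350° = 6.108652 rad
V = θ·R_c·A = 6.108652·8.4552·330.7500 = 17083.228 mm³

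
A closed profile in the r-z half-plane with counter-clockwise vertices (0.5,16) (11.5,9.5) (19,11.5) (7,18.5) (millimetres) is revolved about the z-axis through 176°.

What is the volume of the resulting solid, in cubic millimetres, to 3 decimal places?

Volume = 2147.174 mm³

Profile (r,z), 4 vertices: (0.5,16) (11.5,9.5) (19,11.5) (7,18.5)
edge 0: (0.5,16)→(11.5,9.5)  cross = 0.5·9.5 − 11.5·16 = -179.2500; (r_i+r_j)·cross = 12·-179.2500 = -2151.0000
edge 1: (11.5,9.5)→(19,11.5)  cross = 11.5·11.5 − 19·9.5 = -48.2500; (r_i+r_j)·cross = 30.5·-48.2500 = -1471.6250
edge 2: (19,11.5)→(7,18.5)  cross = 19·18.5 − 7·11.5 = 271.0000; (r_i+r_j)·cross = 26·271.0000 = 7046.0000
edge 3: (7,18.5)→(0.5,16)  cross = 7·16 − 0.5·18.5 = 102.7500; (r_i+r_j)·cross = 7.5·102.7500 = 770.6250
Σcross = 146.2500 → A = |Σcross|/2 = 73.1250 mm²
Σ(r_i+r_j)·cross = 4194.0000 → first moment M = |Σ|/6 = 699.0000
R_c = M/A = 699.0000/73.1250 = 9.5590 mm
θ = 176° = 3.071779 rad
V = θ·R_c·A = 3.071779·9.5590·73.1250 = 2147.174 mm³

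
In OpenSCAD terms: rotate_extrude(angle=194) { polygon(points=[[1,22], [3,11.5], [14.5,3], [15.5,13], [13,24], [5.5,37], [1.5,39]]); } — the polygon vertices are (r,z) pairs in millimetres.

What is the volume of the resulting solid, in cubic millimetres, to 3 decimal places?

Profile (r,z), 7 vertices: (1,22) (3,11.5) (14.5,3) (15.5,13) (13,24) (5.5,37) (1.5,39)
edge 0: (1,22)→(3,11.5)  cross = 1·11.5 − 3·22 = -54.5000; (r_i+r_j)·cross = 4·-54.5000 = -218.0000
edge 1: (3,11.5)→(14.5,3)  cross = 3·3 − 14.5·11.5 = -157.7500; (r_i+r_j)·cross = 17.5·-157.7500 = -2760.6250
edge 2: (14.5,3)→(15.5,13)  cross = 14.5·13 − 15.5·3 = 142.0000; (r_i+r_j)·cross = 30·142.0000 = 4260.0000
edge 3: (15.5,13)→(13,24)  cross = 15.5·24 − 13·13 = 203.0000; (r_i+r_j)·cross = 28.5·203.0000 = 5785.5000
edge 4: (13,24)→(5.5,37)  cross = 13·37 − 5.5·24 = 349.0000; (r_i+r_j)·cross = 18.5·349.0000 = 6456.5000
edge 5: (5.5,37)→(1.5,39)  cross = 5.5·39 − 1.5·37 = 159.0000; (r_i+r_j)·cross = 7·159.0000 = 1113.0000
edge 6: (1.5,39)→(1,22)  cross = 1.5·22 − 1·39 = -6.0000; (r_i+r_j)·cross = 2.5·-6.0000 = -15.0000
Σcross = 634.7500 → A = |Σcross|/2 = 317.3750 mm²
Σ(r_i+r_j)·cross = 14621.3750 → first moment M = |Σ|/6 = 2436.8958
R_c = M/A = 2436.8958/317.3750 = 7.6783 mm
θ = 194° = 3.385939 rad
V = θ·R_c·A = 3.385939·7.6783·317.3750 = 8251.180 mm³

Volume = 8251.180 mm³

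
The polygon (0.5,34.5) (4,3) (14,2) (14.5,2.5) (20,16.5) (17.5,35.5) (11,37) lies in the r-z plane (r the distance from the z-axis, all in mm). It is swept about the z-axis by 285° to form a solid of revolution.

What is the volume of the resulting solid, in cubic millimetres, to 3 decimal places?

Profile (r,z), 7 vertices: (0.5,34.5) (4,3) (14,2) (14.5,2.5) (20,16.5) (17.5,35.5) (11,37)
edge 0: (0.5,34.5)→(4,3)  cross = 0.5·3 − 4·34.5 = -136.5000; (r_i+r_j)·cross = 4.5·-136.5000 = -614.2500
edge 1: (4,3)→(14,2)  cross = 4·2 − 14·3 = -34.0000; (r_i+r_j)·cross = 18·-34.0000 = -612.0000
edge 2: (14,2)→(14.5,2.5)  cross = 14·2.5 − 14.5·2 = 6.0000; (r_i+r_j)·cross = 28.5·6.0000 = 171.0000
edge 3: (14.5,2.5)→(20,16.5)  cross = 14.5·16.5 − 20·2.5 = 189.2500; (r_i+r_j)·cross = 34.5·189.2500 = 6529.1250
edge 4: (20,16.5)→(17.5,35.5)  cross = 20·35.5 − 17.5·16.5 = 421.2500; (r_i+r_j)·cross = 37.5·421.2500 = 15796.8750
edge 5: (17.5,35.5)→(11,37)  cross = 17.5·37 − 11·35.5 = 257.0000; (r_i+r_j)·cross = 28.5·257.0000 = 7324.5000
edge 6: (11,37)→(0.5,34.5)  cross = 11·34.5 − 0.5·37 = 361.0000; (r_i+r_j)·cross = 11.5·361.0000 = 4151.5000
Σcross = 1064.0000 → A = |Σcross|/2 = 532.0000 mm²
Σ(r_i+r_j)·cross = 32746.7500 → first moment M = |Σ|/6 = 5457.7917
R_c = M/A = 5457.7917/532.0000 = 10.2590 mm
θ = 285° = 4.974188 rad
V = θ·R_c·A = 4.974188·10.2590·532.0000 = 27148.084 mm³

Volume = 27148.084 mm³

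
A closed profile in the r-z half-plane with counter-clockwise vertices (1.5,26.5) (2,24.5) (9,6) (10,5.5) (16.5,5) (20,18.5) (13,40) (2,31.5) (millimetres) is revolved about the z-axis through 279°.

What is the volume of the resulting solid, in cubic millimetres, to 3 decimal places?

Profile (r,z), 8 vertices: (1.5,26.5) (2,24.5) (9,6) (10,5.5) (16.5,5) (20,18.5) (13,40) (2,31.5)
edge 0: (1.5,26.5)→(2,24.5)  cross = 1.5·24.5 − 2·26.5 = -16.2500; (r_i+r_j)·cross = 3.5·-16.2500 = -56.8750
edge 1: (2,24.5)→(9,6)  cross = 2·6 − 9·24.5 = -208.5000; (r_i+r_j)·cross = 11·-208.5000 = -2293.5000
edge 2: (9,6)→(10,5.5)  cross = 9·5.5 − 10·6 = -10.5000; (r_i+r_j)·cross = 19·-10.5000 = -199.5000
edge 3: (10,5.5)→(16.5,5)  cross = 10·5 − 16.5·5.5 = -40.7500; (r_i+r_j)·cross = 26.5·-40.7500 = -1079.8750
edge 4: (16.5,5)→(20,18.5)  cross = 16.5·18.5 − 20·5 = 205.2500; (r_i+r_j)·cross = 36.5·205.2500 = 7491.6250
edge 5: (20,18.5)→(13,40)  cross = 20·40 − 13·18.5 = 559.5000; (r_i+r_j)·cross = 33·559.5000 = 18463.5000
edge 6: (13,40)→(2,31.5)  cross = 13·31.5 − 2·40 = 329.5000; (r_i+r_j)·cross = 15·329.5000 = 4942.5000
edge 7: (2,31.5)→(1.5,26.5)  cross = 2·26.5 − 1.5·31.5 = 5.7500; (r_i+r_j)·cross = 3.5·5.7500 = 20.1250
Σcross = 824.0000 → A = |Σcross|/2 = 412.0000 mm²
Σ(r_i+r_j)·cross = 27288.0000 → first moment M = |Σ|/6 = 4548.0000
R_c = M/A = 4548.0000/412.0000 = 11.0388 mm
θ = 279° = 4.869469 rad
V = θ·R_c·A = 4.869469·11.0388·412.0000 = 22146.343 mm³

Volume = 22146.343 mm³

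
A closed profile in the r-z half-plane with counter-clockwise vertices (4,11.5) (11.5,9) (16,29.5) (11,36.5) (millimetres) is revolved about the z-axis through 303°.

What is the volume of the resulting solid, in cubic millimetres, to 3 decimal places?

Profile (r,z), 4 vertices: (4,11.5) (11.5,9) (16,29.5) (11,36.5)
edge 0: (4,11.5)→(11.5,9)  cross = 4·9 − 11.5·11.5 = -96.2500; (r_i+r_j)·cross = 15.5·-96.2500 = -1491.8750
edge 1: (11.5,9)→(16,29.5)  cross = 11.5·29.5 − 16·9 = 195.2500; (r_i+r_j)·cross = 27.5·195.2500 = 5369.3750
edge 2: (16,29.5)→(11,36.5)  cross = 16·36.5 − 11·29.5 = 259.5000; (r_i+r_j)·cross = 27·259.5000 = 7006.5000
edge 3: (11,36.5)→(4,11.5)  cross = 11·11.5 − 4·36.5 = -19.5000; (r_i+r_j)·cross = 15·-19.5000 = -292.5000
Σcross = 339.0000 → A = |Σcross|/2 = 169.5000 mm²
Σ(r_i+r_j)·cross = 10591.5000 → first moment M = |Σ|/6 = 1765.2500
R_c = M/A = 1765.2500/169.5000 = 10.4145 mm
θ = 303° = 5.288348 rad
V = θ·R_c·A = 5.288348·10.4145·169.5000 = 9335.256 mm³

Volume = 9335.256 mm³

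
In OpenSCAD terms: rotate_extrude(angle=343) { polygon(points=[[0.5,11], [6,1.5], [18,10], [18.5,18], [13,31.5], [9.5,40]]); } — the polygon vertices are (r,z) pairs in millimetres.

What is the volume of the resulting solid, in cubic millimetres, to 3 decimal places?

Volume = 22188.761 mm³

Profile (r,z), 6 vertices: (0.5,11) (6,1.5) (18,10) (18.5,18) (13,31.5) (9.5,40)
edge 0: (0.5,11)→(6,1.5)  cross = 0.5·1.5 − 6·11 = -65.2500; (r_i+r_j)·cross = 6.5·-65.2500 = -424.1250
edge 1: (6,1.5)→(18,10)  cross = 6·10 − 18·1.5 = 33.0000; (r_i+r_j)·cross = 24·33.0000 = 792.0000
edge 2: (18,10)→(18.5,18)  cross = 18·18 − 18.5·10 = 139.0000; (r_i+r_j)·cross = 36.5·139.0000 = 5073.5000
edge 3: (18.5,18)→(13,31.5)  cross = 18.5·31.5 − 13·18 = 348.7500; (r_i+r_j)·cross = 31.5·348.7500 = 10985.6250
edge 4: (13,31.5)→(9.5,40)  cross = 13·40 − 9.5·31.5 = 220.7500; (r_i+r_j)·cross = 22.5·220.7500 = 4966.8750
edge 5: (9.5,40)→(0.5,11)  cross = 9.5·11 − 0.5·40 = 84.5000; (r_i+r_j)·cross = 10·84.5000 = 845.0000
Σcross = 760.7500 → A = |Σcross|/2 = 380.3750 mm²
Σ(r_i+r_j)·cross = 22238.8750 → first moment M = |Σ|/6 = 3706.4792
R_c = M/A = 3706.4792/380.3750 = 9.7443 mm
θ = 343° = 5.986479 rad
V = θ·R_c·A = 5.986479·9.7443·380.3750 = 22188.761 mm³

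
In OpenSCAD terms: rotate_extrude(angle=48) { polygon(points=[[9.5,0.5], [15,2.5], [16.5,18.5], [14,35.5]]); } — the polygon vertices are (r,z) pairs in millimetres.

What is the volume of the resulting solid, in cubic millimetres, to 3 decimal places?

Profile (r,z), 4 vertices: (9.5,0.5) (15,2.5) (16.5,18.5) (14,35.5)
edge 0: (9.5,0.5)→(15,2.5)  cross = 9.5·2.5 − 15·0.5 = 16.2500; (r_i+r_j)·cross = 24.5·16.2500 = 398.1250
edge 1: (15,2.5)→(16.5,18.5)  cross = 15·18.5 − 16.5·2.5 = 236.2500; (r_i+r_j)·cross = 31.5·236.2500 = 7441.8750
edge 2: (16.5,18.5)→(14,35.5)  cross = 16.5·35.5 − 14·18.5 = 326.7500; (r_i+r_j)·cross = 30.5·326.7500 = 9965.8750
edge 3: (14,35.5)→(9.5,0.5)  cross = 14·0.5 − 9.5·35.5 = -330.2500; (r_i+r_j)·cross = 23.5·-330.2500 = -7760.8750
Σcross = 249.0000 → A = |Σcross|/2 = 124.5000 mm²
Σ(r_i+r_j)·cross = 10045.0000 → first moment M = |Σ|/6 = 1674.1667
R_c = M/A = 1674.1667/124.5000 = 13.4471 mm
θ = 48° = 0.837758 rad
V = θ·R_c·A = 0.837758·13.4471·124.5000 = 1402.547 mm³

Volume = 1402.547 mm³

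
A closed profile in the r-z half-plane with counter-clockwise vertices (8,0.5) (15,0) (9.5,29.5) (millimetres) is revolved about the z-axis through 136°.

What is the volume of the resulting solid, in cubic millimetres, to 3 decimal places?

Volume = 2619.666 mm³

Profile (r,z), 3 vertices: (8,0.5) (15,0) (9.5,29.5)
edge 0: (8,0.5)→(15,0)  cross = 8·0 − 15·0.5 = -7.5000; (r_i+r_j)·cross = 23·-7.5000 = -172.5000
edge 1: (15,0)→(9.5,29.5)  cross = 15·29.5 − 9.5·0 = 442.5000; (r_i+r_j)·cross = 24.5·442.5000 = 10841.2500
edge 2: (9.5,29.5)→(8,0.5)  cross = 9.5·0.5 − 8·29.5 = -231.2500; (r_i+r_j)·cross = 17.5·-231.2500 = -4046.8750
Σcross = 203.7500 → A = |Σcross|/2 = 101.8750 mm²
Σ(r_i+r_j)·cross = 6621.8750 → first moment M = |Σ|/6 = 1103.6458
R_c = M/A = 1103.6458/101.8750 = 10.8333 mm
θ = 136° = 2.373648 rad
V = θ·R_c·A = 2.373648·10.8333·101.8750 = 2619.666 mm³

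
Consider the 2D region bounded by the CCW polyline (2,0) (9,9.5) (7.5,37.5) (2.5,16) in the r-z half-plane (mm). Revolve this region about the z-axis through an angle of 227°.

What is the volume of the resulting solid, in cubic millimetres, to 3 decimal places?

Volume = 3117.105 mm³

Profile (r,z), 4 vertices: (2,0) (9,9.5) (7.5,37.5) (2.5,16)
edge 0: (2,0)→(9,9.5)  cross = 2·9.5 − 9·0 = 19.0000; (r_i+r_j)·cross = 11·19.0000 = 209.0000
edge 1: (9,9.5)→(7.5,37.5)  cross = 9·37.5 − 7.5·9.5 = 266.2500; (r_i+r_j)·cross = 16.5·266.2500 = 4393.1250
edge 2: (7.5,37.5)→(2.5,16)  cross = 7.5·16 − 2.5·37.5 = 26.2500; (r_i+r_j)·cross = 10·26.2500 = 262.5000
edge 3: (2.5,16)→(2,0)  cross = 2.5·0 − 2·16 = -32.0000; (r_i+r_j)·cross = 4.5·-32.0000 = -144.0000
Σcross = 279.5000 → A = |Σcross|/2 = 139.7500 mm²
Σ(r_i+r_j)·cross = 4720.6250 → first moment M = |Σ|/6 = 786.7708
R_c = M/A = 786.7708/139.7500 = 5.6298 mm
θ = 227° = 3.961897 rad
V = θ·R_c·A = 3.961897·5.6298·139.7500 = 3117.105 mm³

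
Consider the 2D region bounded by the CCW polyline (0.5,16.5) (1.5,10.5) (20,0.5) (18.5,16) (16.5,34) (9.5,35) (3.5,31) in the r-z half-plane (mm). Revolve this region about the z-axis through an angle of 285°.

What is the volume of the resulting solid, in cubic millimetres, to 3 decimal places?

Volume = 24226.784 mm³

Profile (r,z), 7 vertices: (0.5,16.5) (1.5,10.5) (20,0.5) (18.5,16) (16.5,34) (9.5,35) (3.5,31)
edge 0: (0.5,16.5)→(1.5,10.5)  cross = 0.5·10.5 − 1.5·16.5 = -19.5000; (r_i+r_j)·cross = 2·-19.5000 = -39.0000
edge 1: (1.5,10.5)→(20,0.5)  cross = 1.5·0.5 − 20·10.5 = -209.2500; (r_i+r_j)·cross = 21.5·-209.2500 = -4498.8750
edge 2: (20,0.5)→(18.5,16)  cross = 20·16 − 18.5·0.5 = 310.7500; (r_i+r_j)·cross = 38.5·310.7500 = 11963.8750
edge 3: (18.5,16)→(16.5,34)  cross = 18.5·34 − 16.5·16 = 365.0000; (r_i+r_j)·cross = 35·365.0000 = 12775.0000
edge 4: (16.5,34)→(9.5,35)  cross = 16.5·35 − 9.5·34 = 254.5000; (r_i+r_j)·cross = 26·254.5000 = 6617.0000
edge 5: (9.5,35)→(3.5,31)  cross = 9.5·31 − 3.5·35 = 172.0000; (r_i+r_j)·cross = 13·172.0000 = 2236.0000
edge 6: (3.5,31)→(0.5,16.5)  cross = 3.5·16.5 − 0.5·31 = 42.2500; (r_i+r_j)·cross = 4·42.2500 = 169.0000
Σcross = 915.7500 → A = |Σcross|/2 = 457.8750 mm²
Σ(r_i+r_j)·cross = 29223.0000 → first moment M = |Σ|/6 = 4870.5000
R_c = M/A = 4870.5000/457.8750 = 10.6372 mm
θ = 285° = 4.974188 rad
V = θ·R_c·A = 4.974188·10.6372·457.8750 = 24226.784 mm³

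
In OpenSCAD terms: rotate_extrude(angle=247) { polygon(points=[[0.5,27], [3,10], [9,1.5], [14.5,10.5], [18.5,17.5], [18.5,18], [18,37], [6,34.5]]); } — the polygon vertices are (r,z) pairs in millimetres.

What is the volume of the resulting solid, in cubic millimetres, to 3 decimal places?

Volume = 18967.161 mm³

Profile (r,z), 8 vertices: (0.5,27) (3,10) (9,1.5) (14.5,10.5) (18.5,17.5) (18.5,18) (18,37) (6,34.5)
edge 0: (0.5,27)→(3,10)  cross = 0.5·10 − 3·27 = -76.0000; (r_i+r_j)·cross = 3.5·-76.0000 = -266.0000
edge 1: (3,10)→(9,1.5)  cross = 3·1.5 − 9·10 = -85.5000; (r_i+r_j)·cross = 12·-85.5000 = -1026.0000
edge 2: (9,1.5)→(14.5,10.5)  cross = 9·10.5 − 14.5·1.5 = 72.7500; (r_i+r_j)·cross = 23.5·72.7500 = 1709.6250
edge 3: (14.5,10.5)→(18.5,17.5)  cross = 14.5·17.5 − 18.5·10.5 = 59.5000; (r_i+r_j)·cross = 33·59.5000 = 1963.5000
edge 4: (18.5,17.5)→(18.5,18)  cross = 18.5·18 − 18.5·17.5 = 9.2500; (r_i+r_j)·cross = 37·9.2500 = 342.2500
edge 5: (18.5,18)→(18,37)  cross = 18.5·37 − 18·18 = 360.5000; (r_i+r_j)·cross = 36.5·360.5000 = 13158.2500
edge 6: (18,37)→(6,34.5)  cross = 18·34.5 − 6·37 = 399.0000; (r_i+r_j)·cross = 24·399.0000 = 9576.0000
edge 7: (6,34.5)→(0.5,27)  cross = 6·27 − 0.5·34.5 = 144.7500; (r_i+r_j)·cross = 6.5·144.7500 = 940.8750
Σcross = 884.2500 → A = |Σcross|/2 = 442.1250 mm²
Σ(r_i+r_j)·cross = 26398.5000 → first moment M = |Σ|/6 = 4399.7500
R_c = M/A = 4399.7500/442.1250 = 9.9514 mm
θ = 247° = 4.310963 rad
V = θ·R_c·A = 4.310963·9.9514·442.1250 = 18967.161 mm³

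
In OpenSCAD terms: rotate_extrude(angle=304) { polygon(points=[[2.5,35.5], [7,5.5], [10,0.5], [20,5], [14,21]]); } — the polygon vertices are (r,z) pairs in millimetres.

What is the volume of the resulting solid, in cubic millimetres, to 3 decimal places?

Volume = 15323.706 mm³

Profile (r,z), 5 vertices: (2.5,35.5) (7,5.5) (10,0.5) (20,5) (14,21)
edge 0: (2.5,35.5)→(7,5.5)  cross = 2.5·5.5 − 7·35.5 = -234.7500; (r_i+r_j)·cross = 9.5·-234.7500 = -2230.1250
edge 1: (7,5.5)→(10,0.5)  cross = 7·0.5 − 10·5.5 = -51.5000; (r_i+r_j)·cross = 17·-51.5000 = -875.5000
edge 2: (10,0.5)→(20,5)  cross = 10·5 − 20·0.5 = 40.0000; (r_i+r_j)·cross = 30·40.0000 = 1200.0000
edge 3: (20,5)→(14,21)  cross = 20·21 − 14·5 = 350.0000; (r_i+r_j)·cross = 34·350.0000 = 11900.0000
edge 4: (14,21)→(2.5,35.5)  cross = 14·35.5 − 2.5·21 = 444.5000; (r_i+r_j)·cross = 16.5·444.5000 = 7334.2500
Σcross = 548.2500 → A = |Σcross|/2 = 274.1250 mm²
Σ(r_i+r_j)·cross = 17328.6250 → first moment M = |Σ|/6 = 2888.1042
R_c = M/A = 2888.1042/274.1250 = 10.5357 mm
θ = 304° = 5.305801 rad
V = θ·R_c·A = 5.305801·10.5357·274.1250 = 15323.706 mm³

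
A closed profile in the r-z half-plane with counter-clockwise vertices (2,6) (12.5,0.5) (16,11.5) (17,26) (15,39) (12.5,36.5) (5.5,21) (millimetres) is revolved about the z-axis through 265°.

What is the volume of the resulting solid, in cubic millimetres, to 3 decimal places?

Profile (r,z), 7 vertices: (2,6) (12.5,0.5) (16,11.5) (17,26) (15,39) (12.5,36.5) (5.5,21)
edge 0: (2,6)→(12.5,0.5)  cross = 2·0.5 − 12.5·6 = -74.0000; (r_i+r_j)·cross = 14.5·-74.0000 = -1073.0000
edge 1: (12.5,0.5)→(16,11.5)  cross = 12.5·11.5 − 16·0.5 = 135.7500; (r_i+r_j)·cross = 28.5·135.7500 = 3868.8750
edge 2: (16,11.5)→(17,26)  cross = 16·26 − 17·11.5 = 220.5000; (r_i+r_j)·cross = 33·220.5000 = 7276.5000
edge 3: (17,26)→(15,39)  cross = 17·39 − 15·26 = 273.0000; (r_i+r_j)·cross = 32·273.0000 = 8736.0000
edge 4: (15,39)→(12.5,36.5)  cross = 15·36.5 − 12.5·39 = 60.0000; (r_i+r_j)·cross = 27.5·60.0000 = 1650.0000
edge 5: (12.5,36.5)→(5.5,21)  cross = 12.5·21 − 5.5·36.5 = 61.7500; (r_i+r_j)·cross = 18·61.7500 = 1111.5000
edge 6: (5.5,21)→(2,6)  cross = 5.5·6 − 2·21 = -9.0000; (r_i+r_j)·cross = 7.5·-9.0000 = -67.5000
Σcross = 668.0000 → A = |Σcross|/2 = 334.0000 mm²
Σ(r_i+r_j)·cross = 21502.3750 → first moment M = |Σ|/6 = 3583.7292
R_c = M/A = 3583.7292/334.0000 = 10.7297 mm
θ = 265° = 4.625123 rad
V = θ·R_c·A = 4.625123·10.7297·334.0000 = 16575.186 mm³

Volume = 16575.186 mm³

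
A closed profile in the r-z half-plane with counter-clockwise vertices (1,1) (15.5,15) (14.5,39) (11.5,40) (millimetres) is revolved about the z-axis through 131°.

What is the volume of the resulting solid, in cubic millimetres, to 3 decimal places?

Volume = 5588.106 mm³

Profile (r,z), 4 vertices: (1,1) (15.5,15) (14.5,39) (11.5,40)
edge 0: (1,1)→(15.5,15)  cross = 1·15 − 15.5·1 = -0.5000; (r_i+r_j)·cross = 16.5·-0.5000 = -8.2500
edge 1: (15.5,15)→(14.5,39)  cross = 15.5·39 − 14.5·15 = 387.0000; (r_i+r_j)·cross = 30·387.0000 = 11610.0000
edge 2: (14.5,39)→(11.5,40)  cross = 14.5·40 − 11.5·39 = 131.5000; (r_i+r_j)·cross = 26·131.5000 = 3419.0000
edge 3: (11.5,40)→(1,1)  cross = 11.5·1 − 1·40 = -28.5000; (r_i+r_j)·cross = 12.5·-28.5000 = -356.2500
Σcross = 489.5000 → A = |Σcross|/2 = 244.7500 mm²
Σ(r_i+r_j)·cross = 14664.5000 → first moment M = |Σ|/6 = 2444.0833
R_c = M/A = 2444.0833/244.7500 = 9.9860 mm
θ = 131° = 2.286381 rad
V = θ·R_c·A = 2.286381·9.9860·244.7500 = 5588.106 mm³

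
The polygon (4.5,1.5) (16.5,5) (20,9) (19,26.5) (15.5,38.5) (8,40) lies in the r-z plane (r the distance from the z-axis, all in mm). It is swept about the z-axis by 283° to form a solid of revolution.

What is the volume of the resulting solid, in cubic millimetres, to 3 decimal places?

Profile (r,z), 6 vertices: (4.5,1.5) (16.5,5) (20,9) (19,26.5) (15.5,38.5) (8,40)
edge 0: (4.5,1.5)→(16.5,5)  cross = 4.5·5 − 16.5·1.5 = -2.2500; (r_i+r_j)·cross = 21·-2.2500 = -47.2500
edge 1: (16.5,5)→(20,9)  cross = 16.5·9 − 20·5 = 48.5000; (r_i+r_j)·cross = 36.5·48.5000 = 1770.2500
edge 2: (20,9)→(19,26.5)  cross = 20·26.5 − 19·9 = 359.0000; (r_i+r_j)·cross = 39·359.0000 = 14001.0000
edge 3: (19,26.5)→(15.5,38.5)  cross = 19·38.5 − 15.5·26.5 = 320.7500; (r_i+r_j)·cross = 34.5·320.7500 = 11065.8750
edge 4: (15.5,38.5)→(8,40)  cross = 15.5·40 − 8·38.5 = 312.0000; (r_i+r_j)·cross = 23.5·312.0000 = 7332.0000
edge 5: (8,40)→(4.5,1.5)  cross = 8·1.5 − 4.5·40 = -168.0000; (r_i+r_j)·cross = 12.5·-168.0000 = -2100.0000
Σcross = 870.0000 → A = |Σcross|/2 = 435.0000 mm²
Σ(r_i+r_j)·cross = 32021.8750 → first moment M = |Σ|/6 = 5336.9792
R_c = M/A = 5336.9792/435.0000 = 12.2689 mm
θ = 283° = 4.939282 rad
V = θ·R_c·A = 4.939282·12.2689·435.0000 = 26360.844 mm³

Volume = 26360.844 mm³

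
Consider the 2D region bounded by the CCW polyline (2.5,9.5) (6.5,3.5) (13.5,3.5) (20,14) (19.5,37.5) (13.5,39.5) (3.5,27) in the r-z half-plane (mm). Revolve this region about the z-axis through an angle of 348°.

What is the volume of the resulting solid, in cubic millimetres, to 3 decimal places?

Profile (r,z), 7 vertices: (2.5,9.5) (6.5,3.5) (13.5,3.5) (20,14) (19.5,37.5) (13.5,39.5) (3.5,27)
edge 0: (2.5,9.5)→(6.5,3.5)  cross = 2.5·3.5 − 6.5·9.5 = -53.0000; (r_i+r_j)·cross = 9·-53.0000 = -477.0000
edge 1: (6.5,3.5)→(13.5,3.5)  cross = 6.5·3.5 − 13.5·3.5 = -24.5000; (r_i+r_j)·cross = 20·-24.5000 = -490.0000
edge 2: (13.5,3.5)→(20,14)  cross = 13.5·14 − 20·3.5 = 119.0000; (r_i+r_j)·cross = 33.5·119.0000 = 3986.5000
edge 3: (20,14)→(19.5,37.5)  cross = 20·37.5 − 19.5·14 = 477.0000; (r_i+r_j)·cross = 39.5·477.0000 = 18841.5000
edge 4: (19.5,37.5)→(13.5,39.5)  cross = 19.5·39.5 − 13.5·37.5 = 264.0000; (r_i+r_j)·cross = 33·264.0000 = 8712.0000
edge 5: (13.5,39.5)→(3.5,27)  cross = 13.5·27 − 3.5·39.5 = 226.2500; (r_i+r_j)·cross = 17·226.2500 = 3846.2500
edge 6: (3.5,27)→(2.5,9.5)  cross = 3.5·9.5 − 2.5·27 = -34.2500; (r_i+r_j)·cross = 6·-34.2500 = -205.5000
Σcross = 974.5000 → A = |Σcross|/2 = 487.2500 mm²
Σ(r_i+r_j)·cross = 34213.7500 → first moment M = |Σ|/6 = 5702.2917
R_c = M/A = 5702.2917/487.2500 = 11.7030 mm
θ = 348° = 6.073746 rad
V = θ·R_c·A = 6.073746·11.7030·487.2500 = 34634.270 mm³

Volume = 34634.270 mm³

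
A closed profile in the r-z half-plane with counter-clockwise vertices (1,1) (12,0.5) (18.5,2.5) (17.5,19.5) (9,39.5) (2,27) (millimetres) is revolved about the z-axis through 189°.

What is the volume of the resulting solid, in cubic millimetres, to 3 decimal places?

Volume = 15004.423 mm³

Profile (r,z), 6 vertices: (1,1) (12,0.5) (18.5,2.5) (17.5,19.5) (9,39.5) (2,27)
edge 0: (1,1)→(12,0.5)  cross = 1·0.5 − 12·1 = -11.5000; (r_i+r_j)·cross = 13·-11.5000 = -149.5000
edge 1: (12,0.5)→(18.5,2.5)  cross = 12·2.5 − 18.5·0.5 = 20.7500; (r_i+r_j)·cross = 30.5·20.7500 = 632.8750
edge 2: (18.5,2.5)→(17.5,19.5)  cross = 18.5·19.5 − 17.5·2.5 = 317.0000; (r_i+r_j)·cross = 36·317.0000 = 11412.0000
edge 3: (17.5,19.5)→(9,39.5)  cross = 17.5·39.5 − 9·19.5 = 515.7500; (r_i+r_j)·cross = 26.5·515.7500 = 13667.3750
edge 4: (9,39.5)→(2,27)  cross = 9·27 − 2·39.5 = 164.0000; (r_i+r_j)·cross = 11·164.0000 = 1804.0000
edge 5: (2,27)→(1,1)  cross = 2·1 − 1·27 = -25.0000; (r_i+r_j)·cross = 3·-25.0000 = -75.0000
Σcross = 981.0000 → A = |Σcross|/2 = 490.5000 mm²
Σ(r_i+r_j)·cross = 27291.7500 → first moment M = |Σ|/6 = 4548.6250
R_c = M/A = 4548.6250/490.5000 = 9.2734 mm
θ = 189° = 3.298672 rad
V = θ·R_c·A = 3.298672·9.2734·490.5000 = 15004.423 mm³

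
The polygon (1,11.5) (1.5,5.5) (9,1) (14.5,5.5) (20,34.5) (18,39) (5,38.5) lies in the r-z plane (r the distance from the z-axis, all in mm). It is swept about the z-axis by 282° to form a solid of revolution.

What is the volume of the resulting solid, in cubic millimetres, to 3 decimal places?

Volume = 25727.013 mm³

Profile (r,z), 7 vertices: (1,11.5) (1.5,5.5) (9,1) (14.5,5.5) (20,34.5) (18,39) (5,38.5)
edge 0: (1,11.5)→(1.5,5.5)  cross = 1·5.5 − 1.5·11.5 = -11.7500; (r_i+r_j)·cross = 2.5·-11.7500 = -29.3750
edge 1: (1.5,5.5)→(9,1)  cross = 1.5·1 − 9·5.5 = -48.0000; (r_i+r_j)·cross = 10.5·-48.0000 = -504.0000
edge 2: (9,1)→(14.5,5.5)  cross = 9·5.5 − 14.5·1 = 35.0000; (r_i+r_j)·cross = 23.5·35.0000 = 822.5000
edge 3: (14.5,5.5)→(20,34.5)  cross = 14.5·34.5 − 20·5.5 = 390.2500; (r_i+r_j)·cross = 34.5·390.2500 = 13463.6250
edge 4: (20,34.5)→(18,39)  cross = 20·39 − 18·34.5 = 159.0000; (r_i+r_j)·cross = 38·159.0000 = 6042.0000
edge 5: (18,39)→(5,38.5)  cross = 18·38.5 − 5·39 = 498.0000; (r_i+r_j)·cross = 23·498.0000 = 11454.0000
edge 6: (5,38.5)→(1,11.5)  cross = 5·11.5 − 1·38.5 = 19.0000; (r_i+r_j)·cross = 6·19.0000 = 114.0000
Σcross = 1041.5000 → A = |Σcross|/2 = 520.7500 mm²
Σ(r_i+r_j)·cross = 31362.7500 → first moment M = |Σ|/6 = 5227.1250
R_c = M/A = 5227.1250/520.7500 = 10.0377 mm
θ = 282° = 4.921828 rad
V = θ·R_c·A = 4.921828·10.0377·520.7500 = 25727.013 mm³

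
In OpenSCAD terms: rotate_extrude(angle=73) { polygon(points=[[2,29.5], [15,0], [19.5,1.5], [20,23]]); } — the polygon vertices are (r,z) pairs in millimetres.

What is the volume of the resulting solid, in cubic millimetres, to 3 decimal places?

Volume = 4619.108 mm³

Profile (r,z), 4 vertices: (2,29.5) (15,0) (19.5,1.5) (20,23)
edge 0: (2,29.5)→(15,0)  cross = 2·0 − 15·29.5 = -442.5000; (r_i+r_j)·cross = 17·-442.5000 = -7522.5000
edge 1: (15,0)→(19.5,1.5)  cross = 15·1.5 − 19.5·0 = 22.5000; (r_i+r_j)·cross = 34.5·22.5000 = 776.2500
edge 2: (19.5,1.5)→(20,23)  cross = 19.5·23 − 20·1.5 = 418.5000; (r_i+r_j)·cross = 39.5·418.5000 = 16530.7500
edge 3: (20,23)→(2,29.5)  cross = 20·29.5 − 2·23 = 544.0000; (r_i+r_j)·cross = 22·544.0000 = 11968.0000
Σcross = 542.5000 → A = |Σcross|/2 = 271.2500 mm²
Σ(r_i+r_j)·cross = 21752.5000 → first moment M = |Σ|/6 = 3625.4167
R_c = M/A = 3625.4167/271.2500 = 13.3656 mm
θ = 73° = 1.274090 rad
V = θ·R_c·A = 1.274090·13.3656·271.2500 = 4619.108 mm³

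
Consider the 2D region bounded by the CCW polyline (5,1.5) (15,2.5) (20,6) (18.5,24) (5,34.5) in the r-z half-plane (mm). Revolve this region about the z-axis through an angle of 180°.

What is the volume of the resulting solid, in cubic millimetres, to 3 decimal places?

Profile (r,z), 5 vertices: (5,1.5) (15,2.5) (20,6) (18.5,24) (5,34.5)
edge 0: (5,1.5)→(15,2.5)  cross = 5·2.5 − 15·1.5 = -10.0000; (r_i+r_j)·cross = 20·-10.0000 = -200.0000
edge 1: (15,2.5)→(20,6)  cross = 15·6 − 20·2.5 = 40.0000; (r_i+r_j)·cross = 35·40.0000 = 1400.0000
edge 2: (20,6)→(18.5,24)  cross = 20·24 − 18.5·6 = 369.0000; (r_i+r_j)·cross = 38.5·369.0000 = 14206.5000
edge 3: (18.5,24)→(5,34.5)  cross = 18.5·34.5 − 5·24 = 518.2500; (r_i+r_j)·cross = 23.5·518.2500 = 12178.8750
edge 4: (5,34.5)→(5,1.5)  cross = 5·1.5 − 5·34.5 = -165.0000; (r_i+r_j)·cross = 10·-165.0000 = -1650.0000
Σcross = 752.2500 → A = |Σcross|/2 = 376.1250 mm²
Σ(r_i+r_j)·cross = 25935.3750 → first moment M = |Σ|/6 = 4322.5625
R_c = M/A = 4322.5625/376.1250 = 11.4924 mm
θ = 180° = 3.141593 rad
V = θ·R_c·A = 3.141593·11.4924·376.1250 = 13579.731 mm³

Volume = 13579.731 mm³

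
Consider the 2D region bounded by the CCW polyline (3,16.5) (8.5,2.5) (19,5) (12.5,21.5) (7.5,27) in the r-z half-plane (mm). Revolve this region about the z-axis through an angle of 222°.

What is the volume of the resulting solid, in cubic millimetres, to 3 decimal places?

Profile (r,z), 5 vertices: (3,16.5) (8.5,2.5) (19,5) (12.5,21.5) (7.5,27)
edge 0: (3,16.5)→(8.5,2.5)  cross = 3·2.5 − 8.5·16.5 = -132.7500; (r_i+r_j)·cross = 11.5·-132.7500 = -1526.6250
edge 1: (8.5,2.5)→(19,5)  cross = 8.5·5 − 19·2.5 = -5.0000; (r_i+r_j)·cross = 27.5·-5.0000 = -137.5000
edge 2: (19,5)→(12.5,21.5)  cross = 19·21.5 − 12.5·5 = 346.0000; (r_i+r_j)·cross = 31.5·346.0000 = 10899.0000
edge 3: (12.5,21.5)→(7.5,27)  cross = 12.5·27 − 7.5·21.5 = 176.2500; (r_i+r_j)·cross = 20·176.2500 = 3525.0000
edge 4: (7.5,27)→(3,16.5)  cross = 7.5·16.5 − 3·27 = 42.7500; (r_i+r_j)·cross = 10.5·42.7500 = 448.8750
Σcross = 427.2500 → A = |Σcross|/2 = 213.6250 mm²
Σ(r_i+r_j)·cross = 13208.7500 → first moment M = |Σ|/6 = 2201.4583
R_c = M/A = 2201.4583/213.6250 = 10.3052 mm
θ = 222° = 3.874631 rad
V = θ·R_c·A = 3.874631·10.3052·213.6250 = 8529.839 mm³

Volume = 8529.839 mm³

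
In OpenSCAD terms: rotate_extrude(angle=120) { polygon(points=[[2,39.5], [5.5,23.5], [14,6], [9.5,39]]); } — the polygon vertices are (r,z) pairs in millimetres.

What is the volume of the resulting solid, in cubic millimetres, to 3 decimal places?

Volume = 2744.007 mm³

Profile (r,z), 4 vertices: (2,39.5) (5.5,23.5) (14,6) (9.5,39)
edge 0: (2,39.5)→(5.5,23.5)  cross = 2·23.5 − 5.5·39.5 = -170.2500; (r_i+r_j)·cross = 7.5·-170.2500 = -1276.8750
edge 1: (5.5,23.5)→(14,6)  cross = 5.5·6 − 14·23.5 = -296.0000; (r_i+r_j)·cross = 19.5·-296.0000 = -5772.0000
edge 2: (14,6)→(9.5,39)  cross = 14·39 − 9.5·6 = 489.0000; (r_i+r_j)·cross = 23.5·489.0000 = 11491.5000
edge 3: (9.5,39)→(2,39.5)  cross = 9.5·39.5 − 2·39 = 297.2500; (r_i+r_j)·cross = 11.5·297.2500 = 3418.3750
Σcross = 320.0000 → A = |Σcross|/2 = 160.0000 mm²
Σ(r_i+r_j)·cross = 7861.0000 → first moment M = |Σ|/6 = 1310.1667
R_c = M/A = 1310.1667/160.0000 = 8.1885 mm
θ = 120° = 2.094395 rad
V = θ·R_c·A = 2.094395·8.1885·160.0000 = 2744.007 mm³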